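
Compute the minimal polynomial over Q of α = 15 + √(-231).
m_α(x) = x^2 - 30x + 456

From α - 15 = √(-231), squaring gives (α - 15)^2 = -231, i.e. α^2 - 30α + 225 = -231, so α^2 - 30α + 456 = 0. The discriminant of x^2 - 30x + 456 is (-30)^2 - 4·(456) = 900 - 1824 = -924, and 4·(-231) is not a perfect square in Q since -231 is squarefree and ≠ 1. Hence x^2 - 30x + 456 is irreducible over Q and is the minimal polynomial of α.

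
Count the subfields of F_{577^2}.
F_{577^2} has 2 subfields

The subfields of F_{p^n} are exactly the fields F_{p^d} for d | n (each is the fixed field of the unique index-d subgroup of Gal(F_{p^n}/F_p) ≅ Z/nZ). The divisors of n = 2 are {1, 2}, giving 2 subfields: F_{577^1}, F_{577^2}.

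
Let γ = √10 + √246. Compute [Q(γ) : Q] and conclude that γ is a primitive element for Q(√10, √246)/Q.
[Q(γ) : Q] = 4 (equivalently, Q(γ) = Q(√10, √246))

Obviously Q(γ) ⊆ Q(√10, √246), and [Q(√10, √246):Q] = 4 (since 10, 246 are distinct squarefree integers > 1 with 2460 not a perfect square). To show equality we compute the minimal polynomial of γ. From γ = √10 + √246: γ^2 = 10 + 2√(2460) + 246 = 256 + 2√(2460), so γ^2 - 256 = 2√(2460); squaring, (γ^2 - 256)^2 = 4·2460, i.e. γ^4 - 512γ^2 + 65536 - 9840 = 0, i.e. γ^4 - 512γ^2 + 55696 = 0. So γ is a root of x^4 - 512x^2 + 55696. This polynomial is irreducible over Q: it has no rational root (each ±√10 ± √246 is irrational), and any factorization into two quadratics over Q would force √(2460) ∈ Q (pairing opposite roots) or √10, √246 ∈ Q (other pairings), all impossible. Hence [Q(γ):Q] = 4 = [Q(√10, √246):Q], so Q(γ) = Q(√10, √246).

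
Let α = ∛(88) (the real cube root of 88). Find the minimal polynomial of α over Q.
m_α(x) = x^3 - 88

α satisfies α^3 = 88, so x^3 - 88 annihilates α. By the rational root test, a rational root p/q (in lowest terms) of x^3 - 88 would satisfy p^3 = 88 q^3, forcing q = 1 and p^3 = 88; but 88 is not a perfect cube, contradiction. A monic cubic over Q with no rational root is irreducible (any nontrivial factorization would include a linear factor). Hence x^3 - 88 is the minimal polynomial of α, and in particular [Q(α):Q] = 3.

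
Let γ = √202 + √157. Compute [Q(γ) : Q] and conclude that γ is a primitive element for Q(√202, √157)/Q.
[Q(γ) : Q] = 4 (equivalently, Q(γ) = Q(√202, √157))

Obviously Q(γ) ⊆ Q(√202, √157), and [Q(√202, √157):Q] = 4 (since 202, 157 are distinct squarefree integers > 1 with 31714 not a perfect square). To show equality we compute the minimal polynomial of γ. From γ = √202 + √157: γ^2 = 202 + 2√(31714) + 157 = 359 + 2√(31714), so γ^2 - 359 = 2√(31714); squaring, (γ^2 - 359)^2 = 4·31714, i.e. γ^4 - 718γ^2 + 128881 - 126856 = 0, i.e. γ^4 - 718γ^2 + 2025 = 0. So γ is a root of x^4 - 718x^2 + 2025. This polynomial is irreducible over Q: it has no rational root (each ±√202 ± √157 is irrational), and any factorization into two quadratics over Q would force √(31714) ∈ Q (pairing opposite roots) or √202, √157 ∈ Q (other pairings), all impossible. Hence [Q(γ):Q] = 4 = [Q(√202, √157):Q], so Q(γ) = Q(√202, √157).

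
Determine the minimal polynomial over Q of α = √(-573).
m_α(x) = x^2 + 573

α satisfies α^2 + 573 = 0, so x^2 + 573 annihilates α. Since d = -573 is squarefree and ≠ 1, it is not a perfect square in Q, so x^2 + 573 has no rational root and is therefore irreducible over Q (a degree-2 polynomial over a field is irreducible iff it has no root). Hence m_α(x) = x^2 + 573.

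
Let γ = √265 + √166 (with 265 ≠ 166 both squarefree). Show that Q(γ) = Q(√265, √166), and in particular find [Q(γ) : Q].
[Q(γ) : Q] = 4 (equivalently, Q(γ) = Q(√265, √166))

Obviously Q(γ) ⊆ Q(√265, √166), and [Q(√265, √166):Q] = 4 (since 265, 166 are distinct squarefree integers > 1 with 43990 not a perfect square). To show equality we compute the minimal polynomial of γ. From γ = √265 + √166: γ^2 = 265 + 2√(43990) + 166 = 431 + 2√(43990), so γ^2 - 431 = 2√(43990); squaring, (γ^2 - 431)^2 = 4·43990, i.e. γ^4 - 862γ^2 + 185761 - 175960 = 0, i.e. γ^4 - 862γ^2 + 9801 = 0. So γ is a root of x^4 - 862x^2 + 9801. This polynomial is irreducible over Q: it has no rational root (each ±√265 ± √166 is irrational), and any factorization into two quadratics over Q would force √(43990) ∈ Q (pairing opposite roots) or √265, √166 ∈ Q (other pairings), all impossible. Hence [Q(γ):Q] = 4 = [Q(√265, √166):Q], so Q(γ) = Q(√265, √166).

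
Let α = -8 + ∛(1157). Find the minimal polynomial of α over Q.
m_α(x) = x^3 + 24x^2 + 192x - 645

Set β = α + 8 = ∛(1157), so β^3 = 1157. Then (α + 8)^3 - 1157 = 0, i.e. α is a root of g(x) = (x + 8)^3 - 1157 = x^3 + 24x^2 + 192x - 645. Since g(x) = h(x + 8) where h(x) = x^3 - 1157, and h is irreducible over Q (because 1157 is not a perfect cube, so h has no rational root, and a monic cubic with no rational root is irreducible), g is also irreducible (irreducibility is preserved under the substitution x → x + 8). Hence m_α(x) = x^3 + 24x^2 + 192x - 645.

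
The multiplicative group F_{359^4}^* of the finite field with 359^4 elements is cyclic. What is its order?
|F_{359^4}^*| = 16610312160

F_{359^4} has 359^4 = 16610312161 elements; its multiplicative group consists of all nonzero elements, so |F_{359^4}^*| = 16610312161 - 1 = 16610312160. (It is cyclic since any finite subgroup of the multiplicative group of a field is cyclic.)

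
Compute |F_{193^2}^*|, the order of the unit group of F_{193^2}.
|F_{193^2}^*| = 37248

F_{193^2} has 193^2 = 37249 elements; its multiplicative group consists of all nonzero elements, so |F_{193^2}^*| = 37249 - 1 = 37248. (It is cyclic since any finite subgroup of the multiplicative group of a field is cyclic.)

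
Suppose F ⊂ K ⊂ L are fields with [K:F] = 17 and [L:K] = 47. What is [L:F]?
[L:F] = 799

The tower law says that for any tower of field extensions F ⊂ K ⊂ L with finite degrees, [L:F] = [L:K] · [K:F]. Here this gives [L:F] = 47 · 17 = 799.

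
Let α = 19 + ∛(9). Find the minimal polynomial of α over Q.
m_α(x) = x^3 - 57x^2 + 1083x - 6868

Set β = α - 19 = ∛(9), so β^3 = 9. Then (α - 19)^3 - 9 = 0, i.e. α is a root of g(x) = (x - 19)^3 - 9 = x^3 - 57x^2 + 1083x - 6868. Since g(x) = h(x - 19) where h(x) = x^3 - 9, and h is irreducible over Q (because 9 is not a perfect cube, so h has no rational root, and a monic cubic with no rational root is irreducible), g is also irreducible (irreducibility is preserved under the substitution x → x - 19). Hence m_α(x) = x^3 - 57x^2 + 1083x - 6868.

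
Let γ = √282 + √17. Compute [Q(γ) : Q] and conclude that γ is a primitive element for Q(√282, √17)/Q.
[Q(γ) : Q] = 4 (equivalently, Q(γ) = Q(√282, √17))

Obviously Q(γ) ⊆ Q(√282, √17), and [Q(√282, √17):Q] = 4 (since 282, 17 are distinct squarefree integers > 1 with 4794 not a perfect square). To show equality we compute the minimal polynomial of γ. From γ = √282 + √17: γ^2 = 282 + 2√(4794) + 17 = 299 + 2√(4794), so γ^2 - 299 = 2√(4794); squaring, (γ^2 - 299)^2 = 4·4794, i.e. γ^4 - 598γ^2 + 89401 - 19176 = 0, i.e. γ^4 - 598γ^2 + 70225 = 0. So γ is a root of x^4 - 598x^2 + 70225. This polynomial is irreducible over Q: it has no rational root (each ±√282 ± √17 is irrational), and any factorization into two quadratics over Q would force √(4794) ∈ Q (pairing opposite roots) or √282, √17 ∈ Q (other pairings), all impossible. Hence [Q(γ):Q] = 4 = [Q(√282, √17):Q], so Q(γ) = Q(√282, √17).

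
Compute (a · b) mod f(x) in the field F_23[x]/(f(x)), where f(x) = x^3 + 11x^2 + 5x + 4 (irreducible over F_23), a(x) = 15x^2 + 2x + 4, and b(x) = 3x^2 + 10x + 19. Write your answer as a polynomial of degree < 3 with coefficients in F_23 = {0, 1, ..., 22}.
a · b ≡ 3x^2 + 6x + 6 (mod f(x))

Multiply in F_23[x]: a(x)·b(x) = (15x^2 + 2x + 4)·(3x^2 + 10x + 19) = 22x^4 + 18x^3 + 18x^2 + 9x + 7. This has degree ≥ 3, so divide by f(x) over F_23: 22x^4 + 18x^3 + 18x^2 + 9x + 7 = (22x + 6)·(x^3 + 11x^2 + 5x + 4) + (3x^2 + 6x + 6). Hence a·b ≡ 3x^2 + 6x + 6 (mod f). (F_23[x]/(f) is a field with 23^3 = 12167 elements since f is irreducible of degree 3.)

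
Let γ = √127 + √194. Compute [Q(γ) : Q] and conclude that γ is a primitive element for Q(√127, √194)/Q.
[Q(γ) : Q] = 4 (equivalently, Q(γ) = Q(√127, √194))

Obviously Q(γ) ⊆ Q(√127, √194), and [Q(√127, √194):Q] = 4 (since 127, 194 are distinct squarefree integers > 1 with 24638 not a perfect square). To show equality we compute the minimal polynomial of γ. From γ = √127 + √194: γ^2 = 127 + 2√(24638) + 194 = 321 + 2√(24638), so γ^2 - 321 = 2√(24638); squaring, (γ^2 - 321)^2 = 4·24638, i.e. γ^4 - 642γ^2 + 103041 - 98552 = 0, i.e. γ^4 - 642γ^2 + 4489 = 0. So γ is a root of x^4 - 642x^2 + 4489. This polynomial is irreducible over Q: it has no rational root (each ±√127 ± √194 is irrational), and any factorization into two quadratics over Q would force √(24638) ∈ Q (pairing opposite roots) or √127, √194 ∈ Q (other pairings), all impossible. Hence [Q(γ):Q] = 4 = [Q(√127, √194):Q], so Q(γ) = Q(√127, √194).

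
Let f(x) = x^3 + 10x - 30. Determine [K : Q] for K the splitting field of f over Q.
[K : Q] = 6

By the rational root test, any rational root of the monic integer polynomial f(x) = x^3 + 10x - 30 must be an integer dividing the constant term -30, i.e. one of ±{1, 2, 3, 5, 6, 10, 15, 30}. Evaluating: f(1) = -19, f(-1) = -41, f(2) = -2, f(-2) = -58, f(3) = 27, f(-3) = -87, f(5) = 145, f(-5) = -205, f(6) = 246, f(-6) = -306, f(10) = 1070, f(-10) = -1130, f(15) = 3495, f(-15) = -3555, f(30) = 27270, f(-30) = -27330; none is 0, so f has no rational root and is therefore irreducible over Q (a cubic with no linear factor over a field is irreducible). For an irreducible cubic, the Galois group is A_3 or S_3 according as the discriminant disc(f) = -4a^3 - 27b^2 = -4·(10)^3 - 27·(-30)^2 = -28300 is or is not a square in Q. Here disc(f) = -28300 is not a perfect square in Q, so the Galois group of f over Q is not contained in A_3 and must be all of S_3. The splitting field has degree |S_3| = 6 over Q, so [K : Q] = 6.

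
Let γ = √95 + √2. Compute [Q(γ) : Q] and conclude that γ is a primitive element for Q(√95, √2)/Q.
[Q(γ) : Q] = 4 (equivalently, Q(γ) = Q(√95, √2))

Obviously Q(γ) ⊆ Q(√95, √2), and [Q(√95, √2):Q] = 4 (since 95, 2 are distinct squarefree integers > 1 with 190 not a perfect square). To show equality we compute the minimal polynomial of γ. From γ = √95 + √2: γ^2 = 95 + 2√(190) + 2 = 97 + 2√(190), so γ^2 - 97 = 2√(190); squaring, (γ^2 - 97)^2 = 4·190, i.e. γ^4 - 194γ^2 + 9409 - 760 = 0, i.e. γ^4 - 194γ^2 + 8649 = 0. So γ is a root of x^4 - 194x^2 + 8649. This polynomial is irreducible over Q: it has no rational root (each ±√95 ± √2 is irrational), and any factorization into two quadratics over Q would force √(190) ∈ Q (pairing opposite roots) or √95, √2 ∈ Q (other pairings), all impossible. Hence [Q(γ):Q] = 4 = [Q(√95, √2):Q], so Q(γ) = Q(√95, √2).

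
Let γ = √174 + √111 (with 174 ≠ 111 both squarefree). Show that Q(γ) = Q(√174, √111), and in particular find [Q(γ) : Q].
[Q(γ) : Q] = 4 (equivalently, Q(γ) = Q(√174, √111))

Obviously Q(γ) ⊆ Q(√174, √111), and [Q(√174, √111):Q] = 4 (since 174, 111 are distinct squarefree integers > 1 with 19314 not a perfect square). To show equality we compute the minimal polynomial of γ. From γ = √174 + √111: γ^2 = 174 + 2√(19314) + 111 = 285 + 2√(19314), so γ^2 - 285 = 2√(19314); squaring, (γ^2 - 285)^2 = 4·19314, i.e. γ^4 - 570γ^2 + 81225 - 77256 = 0, i.e. γ^4 - 570γ^2 + 3969 = 0. So γ is a root of x^4 - 570x^2 + 3969. This polynomial is irreducible over Q: it has no rational root (each ±√174 ± √111 is irrational), and any factorization into two quadratics over Q would force √(19314) ∈ Q (pairing opposite roots) or √174, √111 ∈ Q (other pairings), all impossible. Hence [Q(γ):Q] = 4 = [Q(√174, √111):Q], so Q(γ) = Q(√174, √111).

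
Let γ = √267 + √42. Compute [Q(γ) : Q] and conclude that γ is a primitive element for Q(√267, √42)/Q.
[Q(γ) : Q] = 4 (equivalently, Q(γ) = Q(√267, √42))

Obviously Q(γ) ⊆ Q(√267, √42), and [Q(√267, √42):Q] = 4 (since 267, 42 are distinct squarefree integers > 1 with 11214 not a perfect square). To show equality we compute the minimal polynomial of γ. From γ = √267 + √42: γ^2 = 267 + 2√(11214) + 42 = 309 + 2√(11214), so γ^2 - 309 = 2√(11214); squaring, (γ^2 - 309)^2 = 4·11214, i.e. γ^4 - 618γ^2 + 95481 - 44856 = 0, i.e. γ^4 - 618γ^2 + 50625 = 0. So γ is a root of x^4 - 618x^2 + 50625. This polynomial is irreducible over Q: it has no rational root (each ±√267 ± √42 is irrational), and any factorization into two quadratics over Q would force √(11214) ∈ Q (pairing opposite roots) or √267, √42 ∈ Q (other pairings), all impossible. Hence [Q(γ):Q] = 4 = [Q(√267, √42):Q], so Q(γ) = Q(√267, √42).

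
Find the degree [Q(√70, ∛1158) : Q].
[Q(√70, ∛1158) : Q] = 6

Let L = Q(√70, ∛1158). Since Q(√70) ⊂ L and [Q(√70):Q] = 2, the tower law gives 2 | [L:Q]. Likewise Q(∛1158) ⊂ L with [Q(∛1158):Q] = 3 (because 1158 is not a perfect cube), so 3 | [L:Q]. As gcd(2,3) = 1, [L:Q] is divisible by 6. Conversely L is generated over Q by √70 and ∛1158, so [L:Q] ≤ 2·3 = 6. Therefore [Q(√70, ∛1158) : Q] = 6.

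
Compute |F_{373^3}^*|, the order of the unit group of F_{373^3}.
|F_{373^3}^*| = 51895116

F_{373^3} has 373^3 = 51895117 elements; its multiplicative group consists of all nonzero elements, so |F_{373^3}^*| = 51895117 - 1 = 51895116. (It is cyclic since any finite subgroup of the multiplicative group of a field is cyclic.)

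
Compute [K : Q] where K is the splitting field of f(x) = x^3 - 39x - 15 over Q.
[K : Q] = 6

By the rational root test, any rational root of the monic integer polynomial f(x) = x^3 - 39x - 15 must be an integer dividing the constant term -15, i.e. one of ±{1, 3, 5, 15}. Evaluating: f(1) = -53, f(-1) = 23, f(3) = -105, f(-3) = 75, f(5) = -85, f(-5) = 55, f(15) = 2775, f(-15) = -2805; none is 0, so f has no rational root and is therefore irreducible over Q (a cubic with no linear factor over a field is irreducible). For an irreducible cubic, the Galois group is A_3 or S_3 according as the discriminant disc(f) = -4a^3 - 27b^2 = -4·(-39)^3 - 27·(-15)^2 = 231201 is or is not a square in Q. Here disc(f) = 231201 is not a perfect square in Q, so the Galois group of f over Q is not contained in A_3 and must be all of S_3. The splitting field has degree |S_3| = 6 over Q, so [K : Q] = 6.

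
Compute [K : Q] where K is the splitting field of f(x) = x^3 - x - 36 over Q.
[K : Q] = 6

By the rational root test, any rational root of the monic integer polynomial f(x) = x^3 - x - 36 must be an integer dividing the constant term -36, i.e. one of ±{1, 2, 3, 4, 6, 9, 12, 18, 36}. Evaluating: f(1) = -36, f(-1) = -36, f(2) = -30, f(-2) = -42, f(3) = -12, f(-3) = -60, f(4) = 24, f(-4) = -96, f(6) = 174, f(-6) = -246, f(9) = 684, f(-9) = -756, f(12) = 1680, f(-12) = -1752, f(18) = 5778, f(-18) = -5850, f(36) = 46584, f(-36) = -46656; none is 0, so f has no rational root and is therefore irreducible over Q (a cubic with no linear factor over a field is irreducible). For an irreducible cubic, the Galois group is A_3 or S_3 according as the discriminant disc(f) = -4a^3 - 27b^2 = -4·(-1)^3 - 27·(-36)^2 = -34988 is or is not a square in Q. Here disc(f) = -34988 is not a perfect square in Q, so the Galois group of f over Q is not contained in A_3 and must be all of S_3. The splitting field has degree |S_3| = 6 over Q, so [K : Q] = 6.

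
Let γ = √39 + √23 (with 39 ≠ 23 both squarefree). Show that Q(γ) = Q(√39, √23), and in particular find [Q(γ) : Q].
[Q(γ) : Q] = 4 (equivalently, Q(γ) = Q(√39, √23))

Obviously Q(γ) ⊆ Q(√39, √23), and [Q(√39, √23):Q] = 4 (since 39, 23 are distinct squarefree integers > 1 with 897 not a perfect square). To show equality we compute the minimal polynomial of γ. From γ = √39 + √23: γ^2 = 39 + 2√(897) + 23 = 62 + 2√(897), so γ^2 - 62 = 2√(897); squaring, (γ^2 - 62)^2 = 4·897, i.e. γ^4 - 124γ^2 + 3844 - 3588 = 0, i.e. γ^4 - 124γ^2 + 256 = 0. So γ is a root of x^4 - 124x^2 + 256. This polynomial is irreducible over Q: it has no rational root (each ±√39 ± √23 is irrational), and any factorization into two quadratics over Q would force √(897) ∈ Q (pairing opposite roots) or √39, √23 ∈ Q (other pairings), all impossible. Hence [Q(γ):Q] = 4 = [Q(√39, √23):Q], so Q(γ) = Q(√39, √23).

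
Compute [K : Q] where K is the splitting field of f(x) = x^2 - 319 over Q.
[K : Q] = 2

f(x) = x^2 - 319 factors as (x - √319)(x + √319). The splitting field is K = Q(√319). Since 319 is squarefree and > 1, it is not a perfect square, so x^2 - 319 is irreducible over Q and [Q(√319) : Q] = 2. Hence [K : Q] = 2.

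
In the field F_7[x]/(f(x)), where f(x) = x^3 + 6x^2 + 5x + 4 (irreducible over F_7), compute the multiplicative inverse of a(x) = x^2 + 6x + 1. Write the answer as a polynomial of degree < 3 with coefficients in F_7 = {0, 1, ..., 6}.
a(x)^(-1) ≡ 3x^2 + x + 5 (mod f(x))

Since f is irreducible over F_7, F_7[x]/(f) is a field and a(x) ≠ 0 has an inverse. Apply the extended Euclidean algorithm to f(x) and a(x) in F_7[x]: f(x) = (x)·a(x) + (4x + 4);  a(x) = (2x + 3)·(4x + 4) + (3). The last nonzero remainder is the constant 3 = gcd(f, a) in F_7. Back-substituting through the division chain expresses 3 = s(x)·a(x) + t(x)·f(x) with s(x) ≡ 2x^2 + 3x + 1 (mod f), so (2x^2 + 3x + 1)·a(x) ≡ 3 (mod f). Multiplying by 3^(-1) ≡ 5 in F_7 gives a(x)^(-1) ≡ 5·(2x^2 + 3x + 1) ≡ 3x^2 + x + 5 (mod f). Check: (x^2 + 6x + 1)·(3x^2 + x + 5) = 3x^4 + 5x^3 + 3x + 5 ≡ 1 (mod x^3 + 6x^2 + 5x + 4).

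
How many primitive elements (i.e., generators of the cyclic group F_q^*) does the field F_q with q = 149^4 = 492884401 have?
There are φ(492884400) = 120176640 primitive elements

F_q^* is cyclic of order q - 1 = 492884400. A cyclic group of order m has exactly φ(m) generators. Here m = 492884400 = 2^4 · 3 · 5^2 · 17 · 37 · 653, so the number of primitive elements is φ(492884400) = 120176640.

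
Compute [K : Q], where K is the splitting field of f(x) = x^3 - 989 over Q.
[K : Q] = 6

The roots of x^3 - 989 are ∛989, ω∛989, ω^2∛989 where ω = e^(2πi/3) is a primitive cube root of unity, so K = Q(∛989, ω). Now [Q(∛989):Q] = 3 (since 989 is not a perfect cube, x^3 - 989 is irreducible) and [Q(ω):Q] = 2. Both 2 and 3 divide [K:Q], and [K:Q] ≤ 3·2 = 6, so [K:Q] = 6. (Equivalently: Q(∛989) ⊂ R but ω ∉ R, so [K : Q(∛989)] = 2.)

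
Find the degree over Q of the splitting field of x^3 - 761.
[K : Q] = 6

The roots of x^3 - 761 are ∛761, ω∛761, ω^2∛761 where ω = e^(2πi/3) is a primitive cube root of unity, so K = Q(∛761, ω). Now [Q(∛761):Q] = 3 (since 761 is not a perfect cube, x^3 - 761 is irreducible) and [Q(ω):Q] = 2. Both 2 and 3 divide [K:Q], and [K:Q] ≤ 3·2 = 6, so [K:Q] = 6. (Equivalently: Q(∛761) ⊂ R but ω ∉ R, so [K : Q(∛761)] = 2.)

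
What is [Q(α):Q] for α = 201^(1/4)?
[Q(α):Q] = 4

α is a root of x^4 - 201. By Eisenstein's criterion at the prime p = 3 (which divides the constant term 201 but p^2 = 9 does not, since 201 is squarefree), x^4 - 201 is irreducible over Q. Hence [Q(α):Q] = 4.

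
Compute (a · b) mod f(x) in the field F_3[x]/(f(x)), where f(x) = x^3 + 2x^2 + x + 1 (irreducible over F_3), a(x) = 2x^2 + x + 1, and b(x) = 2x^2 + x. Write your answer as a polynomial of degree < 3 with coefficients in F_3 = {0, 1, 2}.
a · b ≡ x^2 + x + 1 (mod f(x))

Multiply in F_3[x]: a(x)·b(x) = (2x^2 + x + 1)·(2x^2 + x) = x^4 + x^3 + x. This has degree ≥ 3, so divide by f(x) over F_3: x^4 + x^3 + x = (x + 2)·(x^3 + 2x^2 + x + 1) + (x^2 + x + 1). Hence a·b ≡ x^2 + x + 1 (mod f). (F_3[x]/(f) is a field with 3^3 = 27 elements since f is irreducible of degree 3.)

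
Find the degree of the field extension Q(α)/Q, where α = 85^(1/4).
[Q(α):Q] = 4

α is a root of x^4 - 85. By Eisenstein's criterion at the prime p = 5 (which divides the constant term 85 but p^2 = 25 does not, since 85 is squarefree), x^4 - 85 is irreducible over Q. Hence [Q(α):Q] = 4.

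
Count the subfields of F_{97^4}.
F_{97^4} has 3 subfields

The subfields of F_{p^n} are exactly the fields F_{p^d} for d | n (each is the fixed field of the unique index-d subgroup of Gal(F_{p^n}/F_p) ≅ Z/nZ). The divisors of n = 4 are {1, 2, 4}, giving 3 subfields: F_{97^1}, F_{97^2}, F_{97^4}.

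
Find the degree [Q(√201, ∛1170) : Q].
[Q(√201, ∛1170) : Q] = 6

Let L = Q(√201, ∛1170). Since Q(√201) ⊂ L and [Q(√201):Q] = 2, the tower law gives 2 | [L:Q]. Likewise Q(∛1170) ⊂ L with [Q(∛1170):Q] = 3 (because 1170 is not a perfect cube), so 3 | [L:Q]. As gcd(2,3) = 1, [L:Q] is divisible by 6. Conversely L is generated over Q by √201 and ∛1170, so [L:Q] ≤ 2·3 = 6. Therefore [Q(√201, ∛1170) : Q] = 6.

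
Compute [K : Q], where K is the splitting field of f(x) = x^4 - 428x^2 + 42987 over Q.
[K : Q] = 4

Solving the quadratic in x^2: x^2 = (428 ± √(428^2 - 4·42987))/2 = (428 ± √11236)/2 = (428 ± 106)/2, giving x^2 = 267 or x^2 = 161. So f(x) = (x^2 - 267)(x^2 - 161) and the roots of f are ±√267, ±√161. Hence the splitting field is K = Q(√267, √161). Since 267 and 161 are distinct squarefree integers > 1, their product 42987 is not a perfect square, so √161 ∉ Q(√267). By the tower law [K:Q] = [Q(√267,√161):Q(√267)] · [Q(√267):Q] = 2 · 2 = 4.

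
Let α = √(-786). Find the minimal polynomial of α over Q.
m_α(x) = x^2 + 786

α satisfies α^2 + 786 = 0, so x^2 + 786 annihilates α. Since d = -786 is squarefree and ≠ 1, it is not a perfect square in Q, so x^2 + 786 has no rational root and is therefore irreducible over Q (a degree-2 polynomial over a field is irreducible iff it has no root). Hence m_α(x) = x^2 + 786.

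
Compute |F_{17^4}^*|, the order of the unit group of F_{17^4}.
|F_{17^4}^*| = 83520

F_{17^4} has 17^4 = 83521 elements; its multiplicative group consists of all nonzero elements, so |F_{17^4}^*| = 83521 - 1 = 83520. (It is cyclic since any finite subgroup of the multiplicative group of a field is cyclic.)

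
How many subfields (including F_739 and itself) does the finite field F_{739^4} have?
F_{739^4} has 3 subfields

The subfields of F_{p^n} are exactly the fields F_{p^d} for d | n (each is the fixed field of the unique index-d subgroup of Gal(F_{p^n}/F_p) ≅ Z/nZ). The divisors of n = 4 are {1, 2, 4}, giving 3 subfields: F_{739^1}, F_{739^2}, F_{739^4}.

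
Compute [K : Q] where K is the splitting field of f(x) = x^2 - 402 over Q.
[K : Q] = 2

f(x) = x^2 - 402 factors as (x - √402)(x + √402). The splitting field is K = Q(√402). Since 402 is squarefree and > 1, it is not a perfect square, so x^2 - 402 is irreducible over Q and [Q(√402) : Q] = 2. Hence [K : Q] = 2.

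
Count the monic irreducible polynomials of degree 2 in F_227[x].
There are 25651 monic irreducible polynomials of degree 2 over F_227

Each element of F_{227^2} that lies in no proper subfield is a root of exactly one monic irreducible of degree 2 over F_227, and each such polynomial has 2 distinct roots in F_{227^2}. By Möbius inversion the count is N_227(2) = (1/2) Σ_{d|2} μ(2/d) · 227^d = (1/2)(μ(2)·227^1 + μ(1)·227^2) = 51302/2 = 25651.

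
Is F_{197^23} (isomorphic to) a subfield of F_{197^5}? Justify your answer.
No: F_{197^23} is not a subfield of F_{197^5}

F_{p^m} embeds in F_{p^n} iff m | n. Here 23 ∤ 5 (since 5 = 0·23 + 5 with remainder 5 ≠ 0), so F_{197^23} is not a subfield of F_{197^5}. Equivalently: if it were, the tower law would give 23 = [F_{197^23}:F_197] dividing [F_{197^5}:F_197] = 5, contradiction.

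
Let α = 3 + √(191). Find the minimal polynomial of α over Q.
m_α(x) = x^2 - 6x - 182

From α - 3 = √(191), squaring gives (α - 3)^2 = 191, i.e. α^2 - 6α + 9 = 191, so α^2 - 6α - 182 = 0. The discriminant of x^2 - 6x - 182 is (-6)^2 - 4·(-182) = 36 + 728 = 764, and 4·(191) is not a perfect square in Q since 191 is squarefree and ≠ 1. Hence x^2 - 6x - 182 is irreducible over Q and is the minimal polynomial of α.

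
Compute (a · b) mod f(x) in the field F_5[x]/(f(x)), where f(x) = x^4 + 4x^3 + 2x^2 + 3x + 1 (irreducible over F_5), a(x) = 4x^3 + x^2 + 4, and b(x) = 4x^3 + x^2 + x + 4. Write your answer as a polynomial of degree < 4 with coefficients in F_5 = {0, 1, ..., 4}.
a · b ≡ 4x^3 + x^2 + 4x + 4 (mod f(x))

Multiply in F_5[x]: a(x)·b(x) = (4x^3 + x^2 + 4)·(4x^3 + x^2 + x + 4) = x^6 + 3x^5 + 3x^3 + 3x^2 + 4x + 1. This has degree ≥ 4, so divide by f(x) over F_5: x^6 + 3x^5 + 3x^3 + 3x^2 + 4x + 1 = (x^2 + 4x + 2)·(x^4 + 4x^3 + 2x^2 + 3x + 1) + (4x^3 + x^2 + 4x + 4). Hence a·b ≡ 4x^3 + x^2 + 4x + 4 (mod f). (F_5[x]/(f) is a field with 5^4 = 625 elements since f is irreducible of degree 4.)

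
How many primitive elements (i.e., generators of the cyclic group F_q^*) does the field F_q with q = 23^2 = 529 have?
There are φ(528) = 160 primitive elements

F_q^* is cyclic of order q - 1 = 528. A cyclic group of order m has exactly φ(m) generators. Here m = 528 = 2^4 · 3 · 11, so the number of primitive elements is φ(528) = 160.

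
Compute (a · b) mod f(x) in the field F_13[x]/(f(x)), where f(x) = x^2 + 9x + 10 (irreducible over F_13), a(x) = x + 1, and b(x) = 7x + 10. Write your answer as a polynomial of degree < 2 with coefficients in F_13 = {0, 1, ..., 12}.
a · b ≡ 6x + 5 (mod f(x))

Multiply in F_13[x]: a(x)·b(x) = (x + 1)·(7x + 10) = 7x^2 + 4x + 10. This has degree ≥ 2, so divide by f(x) over F_13: 7x^2 + 4x + 10 = (7)·(x^2 + 9x + 10) + (6x + 5). Hence a·b ≡ 6x + 5 (mod f). (F_13[x]/(f) is a field with 13^2 = 169 elements since f is irreducible of degree 2.)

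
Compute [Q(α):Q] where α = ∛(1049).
[Q(α):Q] = 3

The minimal polynomial of α is x^3 - 1049, irreducible over Q since 1049 is not a perfect cube (so x^3 - 1049 has no rational root). Hence [Q(α):Q] = deg(m_α) = 3.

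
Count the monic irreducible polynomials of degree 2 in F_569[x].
There are 161596 monic irreducible polynomials of degree 2 over F_569

Each element of F_{569^2} that lies in no proper subfield is a root of exactly one monic irreducible of degree 2 over F_569, and each such polynomial has 2 distinct roots in F_{569^2}. By Möbius inversion the count is N_569(2) = (1/2) Σ_{d|2} μ(2/d) · 569^d = (1/2)(μ(2)·569^1 + μ(1)·569^2) = 323192/2 = 161596.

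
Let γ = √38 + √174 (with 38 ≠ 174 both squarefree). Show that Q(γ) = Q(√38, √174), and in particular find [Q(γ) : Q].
[Q(γ) : Q] = 4 (equivalently, Q(γ) = Q(√38, √174))

Obviously Q(γ) ⊆ Q(√38, √174), and [Q(√38, √174):Q] = 4 (since 38, 174 are distinct squarefree integers > 1 with 6612 not a perfect square). To show equality we compute the minimal polynomial of γ. From γ = √38 + √174: γ^2 = 38 + 2√(6612) + 174 = 212 + 2√(6612), so γ^2 - 212 = 2√(6612); squaring, (γ^2 - 212)^2 = 4·6612, i.e. γ^4 - 424γ^2 + 44944 - 26448 = 0, i.e. γ^4 - 424γ^2 + 18496 = 0. So γ is a root of x^4 - 424x^2 + 18496. This polynomial is irreducible over Q: it has no rational root (each ±√38 ± √174 is irrational), and any factorization into two quadratics over Q would force √(6612) ∈ Q (pairing opposite roots) or √38, √174 ∈ Q (other pairings), all impossible. Hence [Q(γ):Q] = 4 = [Q(√38, √174):Q], so Q(γ) = Q(√38, √174).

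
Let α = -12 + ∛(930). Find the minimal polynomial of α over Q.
m_α(x) = x^3 + 36x^2 + 432x + 798

Set β = α + 12 = ∛(930), so β^3 = 930. Then (α + 12)^3 - 930 = 0, i.e. α is a root of g(x) = (x + 12)^3 - 930 = x^3 + 36x^2 + 432x + 798. Since g(x) = h(x + 12) where h(x) = x^3 - 930, and h is irreducible over Q (because 930 is not a perfect cube, so h has no rational root, and a monic cubic with no rational root is irreducible), g is also irreducible (irreducibility is preserved under the substitution x → x + 12). Hence m_α(x) = x^3 + 36x^2 + 432x + 798.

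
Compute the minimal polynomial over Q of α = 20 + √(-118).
m_α(x) = x^2 - 40x + 518

From α - 20 = √(-118), squaring gives (α - 20)^2 = -118, i.e. α^2 - 40α + 400 = -118, so α^2 - 40α + 518 = 0. The discriminant of x^2 - 40x + 518 is (-40)^2 - 4·(518) = 1600 - 2072 = -472, and 4·(-118) is not a perfect square in Q since -118 is squarefree and ≠ 1. Hence x^2 - 40x + 518 is irreducible over Q and is the minimal polynomial of α.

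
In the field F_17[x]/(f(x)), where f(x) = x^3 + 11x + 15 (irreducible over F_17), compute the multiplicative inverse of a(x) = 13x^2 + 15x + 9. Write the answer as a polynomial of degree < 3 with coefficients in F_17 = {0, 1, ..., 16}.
a(x)^(-1) ≡ 8x^2 + 5x + 10 (mod f(x))

Since f is irreducible over F_17, F_17[x]/(f) is a field and a(x) ≠ 0 has an inverse. Apply the extended Euclidean algorithm to f(x) and a(x) in F_17[x]: f(x) = (4x + 15)·a(x) + (5x + 16);  a(x) = (6x + 11)·(5x + 16) + (3). The last nonzero remainder is the constant 3 = gcd(f, a) in F_17. Back-substituting through the division chain expresses 3 = s(x)·a(x) + t(x)·f(x) with s(x) ≡ 7x^2 + 15x + 13 (mod f), so (7x^2 + 15x + 13)·a(x) ≡ 3 (mod f). Multiplying by 3^(-1) ≡ 6 in F_17 gives a(x)^(-1) ≡ 6·(7x^2 + 15x + 13) ≡ 8x^2 + 5x + 10 (mod f). Check: (13x^2 + 15x + 9)·(8x^2 + 5x + 10) = 2x^4 + 15x^3 + 5x^2 + 8x + 5 ≡ 1 (mod x^3 + 11x + 15).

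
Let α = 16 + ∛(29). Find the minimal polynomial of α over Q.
m_α(x) = x^3 - 48x^2 + 768x - 4125

Set β = α - 16 = ∛(29), so β^3 = 29. Then (α - 16)^3 - 29 = 0, i.e. α is a root of g(x) = (x - 16)^3 - 29 = x^3 - 48x^2 + 768x - 4125. Since g(x) = h(x - 16) where h(x) = x^3 - 29, and h is irreducible over Q (because 29 is not a perfect cube, so h has no rational root, and a monic cubic with no rational root is irreducible), g is also irreducible (irreducibility is preserved under the substitution x → x - 16). Hence m_α(x) = x^3 - 48x^2 + 768x - 4125.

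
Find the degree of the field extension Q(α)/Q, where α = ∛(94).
[Q(α):Q] = 3

The minimal polynomial of α is x^3 - 94, irreducible over Q since 94 is not a perfect cube (so x^3 - 94 has no rational root). Hence [Q(α):Q] = deg(m_α) = 3.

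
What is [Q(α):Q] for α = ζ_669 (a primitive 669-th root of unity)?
[Q(α):Q] = 444

The minimal polynomial of ζ_669 over Q is the 669-th cyclotomic polynomial Φ_669(x), which is irreducible over Q and has degree φ(669) = 444. Hence [Q(α):Q] = φ(669) = 444.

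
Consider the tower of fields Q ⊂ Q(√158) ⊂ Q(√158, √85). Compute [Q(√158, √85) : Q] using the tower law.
[Q(√158, √85) : Q] = 4

[Q(√158):Q] = 2 (min poly x^2 - 158, irreducible since 158 is squarefree > 1). For the top step, suppose √85 ∈ Q(√158), say √85 = c + d√158 with c, d ∈ Q. Squaring: 85 = c^2 + 158d^2 + 2cd√158. Since √158 ∉ Q this forces 2cd = 0. If d = 0 then √85 = c ∈ Q, contradicting 85 squarefree > 1. If c = 0 then 85 = 158d^2, so 158·85 = (158d)^2 is a perfect square in Q — but 158·85 = 13430 is not a perfect square (since 158 and 85 are distinct squarefree integers). Contradiction. Hence √85 ∉ Q(√158), so x^2 - 85 stays irreducible over Q(√158) and [Q(√158, √85) : Q(√158)] = 2. By the tower law, [Q(√158, √85) : Q] = 2 · 2 = 4.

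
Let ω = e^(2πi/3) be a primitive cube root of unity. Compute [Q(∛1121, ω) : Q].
[Q(∛1121, ω) : Q] = 6

[Q(∛1121):Q] = 3 (min poly x^3 - 1121, irreducible since 1121 is not a perfect cube). [Q(ω):Q] = 2 (min poly x^2 + x + 1). Since Q(∛1121) ⊂ R and ω ∉ R, we have ω ∉ Q(∛1121), so x^2 + x + 1 remains irreducible over Q(∛1121) and [Q(∛1121, ω) : Q(∛1121)] = 2. By the tower law, [Q(∛1121, ω) : Q] = 3 · 2 = 6. (In fact Q(∛1121, ω) is the splitting field of x^3 - 1121 over Q.)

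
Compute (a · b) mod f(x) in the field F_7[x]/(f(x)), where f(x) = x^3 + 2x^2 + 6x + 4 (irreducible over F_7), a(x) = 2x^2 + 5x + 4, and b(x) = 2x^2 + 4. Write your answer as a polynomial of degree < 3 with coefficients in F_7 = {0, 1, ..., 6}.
a · b ≡ 2x^2 + 6x + 1 (mod f(x))

Multiply in F_7[x]: a(x)·b(x) = (2x^2 + 5x + 4)·(2x^2 + 4) = 4x^4 + 3x^3 + 2x^2 + 6x + 2. This has degree ≥ 3, so divide by f(x) over F_7: 4x^4 + 3x^3 + 2x^2 + 6x + 2 = (4x + 2)·(x^3 + 2x^2 + 6x + 4) + (2x^2 + 6x + 1). Hence a·b ≡ 2x^2 + 6x + 1 (mod f). (F_7[x]/(f) is a field with 7^3 = 343 elements since f is irreducible of degree 3.)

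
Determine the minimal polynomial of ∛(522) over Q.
m_α(x) = x^3 - 522

α satisfies α^3 = 522, so x^3 - 522 annihilates α. By the rational root test, a rational root p/q (in lowest terms) of x^3 - 522 would satisfy p^3 = 522 q^3, forcing q = 1 and p^3 = 522; but 522 is not a perfect cube, contradiction. A monic cubic over Q with no rational root is irreducible (any nontrivial factorization would include a linear factor). Hence x^3 - 522 is the minimal polynomial of α, and in particular [Q(α):Q] = 3.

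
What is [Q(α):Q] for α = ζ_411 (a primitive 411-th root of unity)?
[Q(α):Q] = 272

The minimal polynomial of ζ_411 over Q is the 411-th cyclotomic polynomial Φ_411(x), which is irreducible over Q and has degree φ(411) = 272. Hence [Q(α):Q] = φ(411) = 272.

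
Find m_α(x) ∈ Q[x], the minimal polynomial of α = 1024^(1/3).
m_α(x) = x^3 - 1024

α satisfies α^3 = 1024, so x^3 - 1024 annihilates α. By the rational root test, a rational root p/q (in lowest terms) of x^3 - 1024 would satisfy p^3 = 1024 q^3, forcing q = 1 and p^3 = 1024; but 1024 is not a perfect cube, contradiction. A monic cubic over Q with no rational root is irreducible (any nontrivial factorization would include a linear factor). Hence x^3 - 1024 is the minimal polynomial of α, and in particular [Q(α):Q] = 3.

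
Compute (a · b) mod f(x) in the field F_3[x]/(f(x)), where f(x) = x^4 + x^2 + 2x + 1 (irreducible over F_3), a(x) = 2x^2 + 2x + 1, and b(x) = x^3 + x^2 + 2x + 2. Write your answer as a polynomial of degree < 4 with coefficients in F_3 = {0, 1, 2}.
a · b ≡ 2x^3 + x^2 + 2x + 1 (mod f(x))

Multiply in F_3[x]: a(x)·b(x) = (2x^2 + 2x + 1)·(x^3 + x^2 + 2x + 2) = 2x^5 + x^4 + x^3 + 2. This has degree ≥ 4, so divide by f(x) over F_3: 2x^5 + x^4 + x^3 + 2 = (2x + 1)·(x^4 + x^2 + 2x + 1) + (2x^3 + x^2 + 2x + 1). Hence a·b ≡ 2x^3 + x^2 + 2x + 1 (mod f). (F_3[x]/(f) is a field with 3^4 = 81 elements since f is irreducible of degree 4.)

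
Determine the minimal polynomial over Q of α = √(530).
m_α(x) = x^2 - 530

α satisfies α^2 - 530 = 0, so x^2 - 530 annihilates α. Since d = 530 is squarefree and ≠ 1, it is not a perfect square in Q, so x^2 - 530 has no rational root and is therefore irreducible over Q (a degree-2 polynomial over a field is irreducible iff it has no root). Hence m_α(x) = x^2 - 530.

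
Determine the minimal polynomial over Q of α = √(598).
m_α(x) = x^2 - 598

α satisfies α^2 - 598 = 0, so x^2 - 598 annihilates α. Since d = 598 is squarefree and ≠ 1, it is not a perfect square in Q, so x^2 - 598 has no rational root and is therefore irreducible over Q (a degree-2 polynomial over a field is irreducible iff it has no root). Hence m_α(x) = x^2 - 598.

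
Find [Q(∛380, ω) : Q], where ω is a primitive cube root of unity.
[Q(∛380, ω) : Q] = 6

[Q(∛380):Q] = 3 (min poly x^3 - 380, irreducible since 380 is not a perfect cube). [Q(ω):Q] = 2 (min poly x^2 + x + 1). Since Q(∛380) ⊂ R and ω ∉ R, we have ω ∉ Q(∛380), so x^2 + x + 1 remains irreducible over Q(∛380) and [Q(∛380, ω) : Q(∛380)] = 2. By the tower law, [Q(∛380, ω) : Q] = 3 · 2 = 6. (In fact Q(∛380, ω) is the splitting field of x^3 - 380 over Q.)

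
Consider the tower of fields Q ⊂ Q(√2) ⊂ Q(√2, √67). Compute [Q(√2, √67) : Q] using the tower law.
[Q(√2, √67) : Q] = 4

[Q(√2):Q] = 2 (min poly x^2 - 2, irreducible since 2 is squarefree > 1). For the top step, suppose √67 ∈ Q(√2), say √67 = c + d√2 with c, d ∈ Q. Squaring: 67 = c^2 + 2d^2 + 2cd√2. Since √2 ∉ Q this forces 2cd = 0. If d = 0 then √67 = c ∈ Q, contradicting 67 squarefree > 1. If c = 0 then 67 = 2d^2, so 2·67 = (2d)^2 is a perfect square in Q — but 2·67 = 134 is not a perfect square (since 2 and 67 are distinct squarefree integers). Contradiction. Hence √67 ∉ Q(√2), so x^2 - 67 stays irreducible over Q(√2) and [Q(√2, √67) : Q(√2)] = 2. By the tower law, [Q(√2, √67) : Q] = 2 · 2 = 4.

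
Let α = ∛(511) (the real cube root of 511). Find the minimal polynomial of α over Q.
m_α(x) = x^3 - 511

α satisfies α^3 = 511, so x^3 - 511 annihilates α. By the rational root test, a rational root p/q (in lowest terms) of x^3 - 511 would satisfy p^3 = 511 q^3, forcing q = 1 and p^3 = 511; but 511 is not a perfect cube, contradiction. A monic cubic over Q with no rational root is irreducible (any nontrivial factorization would include a linear factor). Hence x^3 - 511 is the minimal polynomial of α, and in particular [Q(α):Q] = 3.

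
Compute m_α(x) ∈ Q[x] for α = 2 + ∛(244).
m_α(x) = x^3 - 6x^2 + 12x - 252

Set β = α - 2 = ∛(244), so β^3 = 244. Then (α - 2)^3 - 244 = 0, i.e. α is a root of g(x) = (x - 2)^3 - 244 = x^3 - 6x^2 + 12x - 252. Since g(x) = h(x - 2) where h(x) = x^3 - 244, and h is irreducible over Q (because 244 is not a perfect cube, so h has no rational root, and a monic cubic with no rational root is irreducible), g is also irreducible (irreducibility is preserved under the substitution x → x - 2). Hence m_α(x) = x^3 - 6x^2 + 12x - 252.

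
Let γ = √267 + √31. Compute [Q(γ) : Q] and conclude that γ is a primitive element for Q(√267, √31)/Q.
[Q(γ) : Q] = 4 (equivalently, Q(γ) = Q(√267, √31))

Obviously Q(γ) ⊆ Q(√267, √31), and [Q(√267, √31):Q] = 4 (since 267, 31 are distinct squarefree integers > 1 with 8277 not a perfect square). To show equality we compute the minimal polynomial of γ. From γ = √267 + √31: γ^2 = 267 + 2√(8277) + 31 = 298 + 2√(8277), so γ^2 - 298 = 2√(8277); squaring, (γ^2 - 298)^2 = 4·8277, i.e. γ^4 - 596γ^2 + 88804 - 33108 = 0, i.e. γ^4 - 596γ^2 + 55696 = 0. So γ is a root of x^4 - 596x^2 + 55696. This polynomial is irreducible over Q: it has no rational root (each ±√267 ± √31 is irrational), and any factorization into two quadratics over Q would force √(8277) ∈ Q (pairing opposite roots) or √267, √31 ∈ Q (other pairings), all impossible. Hence [Q(γ):Q] = 4 = [Q(√267, √31):Q], so Q(γ) = Q(√267, √31).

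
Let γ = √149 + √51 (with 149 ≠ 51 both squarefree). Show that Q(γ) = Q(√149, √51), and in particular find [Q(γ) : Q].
[Q(γ) : Q] = 4 (equivalently, Q(γ) = Q(√149, √51))

Obviously Q(γ) ⊆ Q(√149, √51), and [Q(√149, √51):Q] = 4 (since 149, 51 are distinct squarefree integers > 1 with 7599 not a perfect square). To show equality we compute the minimal polynomial of γ. From γ = √149 + √51: γ^2 = 149 + 2√(7599) + 51 = 200 + 2√(7599), so γ^2 - 200 = 2√(7599); squaring, (γ^2 - 200)^2 = 4·7599, i.e. γ^4 - 400γ^2 + 40000 - 30396 = 0, i.e. γ^4 - 400γ^2 + 9604 = 0. So γ is a root of x^4 - 400x^2 + 9604. This polynomial is irreducible over Q: it has no rational root (each ±√149 ± √51 is irrational), and any factorization into two quadratics over Q would force √(7599) ∈ Q (pairing opposite roots) or √149, √51 ∈ Q (other pairings), all impossible. Hence [Q(γ):Q] = 4 = [Q(√149, √51):Q], so Q(γ) = Q(√149, √51).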